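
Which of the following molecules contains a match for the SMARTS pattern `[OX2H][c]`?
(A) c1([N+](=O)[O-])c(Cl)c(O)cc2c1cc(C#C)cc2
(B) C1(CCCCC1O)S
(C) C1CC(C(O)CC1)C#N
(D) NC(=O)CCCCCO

A

[OX2H][c] describes a hydroxyl oxygen attached to an aromatic carbon (a phenol).
(A) contains a hydroxyl group (-OH), which satisfies every atom and bond constraint.
(B) has a hydroxyl group (-OH) but the -OH is on an aliphatic carbon, not an aromatic c.
(C) has a hydroxyl group (-OH) but the -OH is on an aliphatic carbon, not an aromatic c.
(D) has a hydroxyl group (-OH) but the -OH is on an aliphatic carbon, not an aromatic c.
So the answer is (A).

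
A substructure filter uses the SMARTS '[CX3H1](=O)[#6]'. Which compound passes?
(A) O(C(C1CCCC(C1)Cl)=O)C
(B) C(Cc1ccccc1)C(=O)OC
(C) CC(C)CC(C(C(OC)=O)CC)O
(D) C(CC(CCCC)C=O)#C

D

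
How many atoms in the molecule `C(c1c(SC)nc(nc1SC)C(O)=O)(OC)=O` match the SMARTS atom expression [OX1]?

2

Check the 17 heavy atoms by environment: 2× n (aromatic, X2) → no; 4× c (aromatic, X3) → no; 2× S (X2) → no; 3× C (X4) → no; 2× C (X3) → no; 2× O (X1) → match; 2× O (X2) → no.
That gives 2 matching atoms.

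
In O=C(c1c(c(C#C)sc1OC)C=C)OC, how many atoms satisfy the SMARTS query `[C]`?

The query [C] means: uppercase C matches aliphatic (non-aromatic) carbon only.
Check the 15 heavy atoms by environment: 1× s (aromatic) → no; 4× c (aromatic) → no; 3× O → no; 7× C → match.
That gives 7 matching atoms.

7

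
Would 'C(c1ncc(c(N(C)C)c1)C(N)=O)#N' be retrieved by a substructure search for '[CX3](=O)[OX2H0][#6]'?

No

The pattern [CX3](=O)[OX2H0][#6] describes a carbonyl carbon bonded to an oxygen that is itself bonded to carbon (no H on that O) — an ester.
The closest candidate here is a primary amide (-C(=O)NH2), but the carbonyl is bonded to N, not to an O-C linkage. No other fragment satisfies the full query, so there is no match.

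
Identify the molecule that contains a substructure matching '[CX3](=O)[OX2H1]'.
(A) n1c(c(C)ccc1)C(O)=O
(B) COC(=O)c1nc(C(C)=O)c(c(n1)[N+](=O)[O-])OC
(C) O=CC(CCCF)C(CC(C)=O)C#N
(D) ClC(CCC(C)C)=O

[CX3](=O)[OX2H1] describes an sp2 carbon double-bonded to O and single-bonded to an -OH oxygen (a carboxylic acid).
(A) contains a carboxylic acid group (-C(=O)OH), which satisfies every atom and bond constraint.
(B) has a methyl-ester group (-C(=O)OCH3) but the singly-bonded O has no H (OX2H0, not OX2H1).
(C) has an aldehyde (-CHO) but there is no singly-bonded oxygen on the carbonyl carbon.
(D) has an acyl chloride (-C(=O)Cl) but the carbonyl is bonded to Cl, not to an -OH oxygen.
So the answer is (A).

A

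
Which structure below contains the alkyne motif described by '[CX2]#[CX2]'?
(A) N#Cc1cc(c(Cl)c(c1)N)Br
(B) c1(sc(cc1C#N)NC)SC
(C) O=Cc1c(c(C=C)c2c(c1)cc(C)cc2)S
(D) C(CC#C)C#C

D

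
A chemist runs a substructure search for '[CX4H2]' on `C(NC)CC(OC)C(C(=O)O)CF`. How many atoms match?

3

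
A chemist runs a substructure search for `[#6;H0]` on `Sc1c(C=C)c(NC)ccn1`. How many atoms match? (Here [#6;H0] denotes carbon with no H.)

3

Check the 11 heavy atoms by environment: 1× n (aromatic, H0) → no; 3× c (aromatic, H0) → match; 2× c (aromatic, H1) → no; 1× S (H1) → no; 1× N (H1) → no; 1× C (H3) → no; 1× C (H1) → no; 1× C (H2) → no.
That gives 3 matching atoms.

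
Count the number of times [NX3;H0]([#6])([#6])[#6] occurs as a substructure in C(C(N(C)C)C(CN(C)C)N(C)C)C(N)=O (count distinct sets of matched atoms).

3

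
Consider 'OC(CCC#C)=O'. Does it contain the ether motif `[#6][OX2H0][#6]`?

No

The pattern [#6][OX2H0][#6] describes an aliphatic oxygen bridging two carbons with no H on the oxygen — an ether.
The closest candidate here is a carboxylic acid group (-C(=O)OH), but the -OH oxygen has H1; the =O is OX1, not OX2. No other fragment satisfies the full query, so there is no match.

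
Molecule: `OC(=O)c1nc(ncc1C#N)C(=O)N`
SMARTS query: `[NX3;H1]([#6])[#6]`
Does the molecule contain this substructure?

No

The pattern [NX3;H1]([#6])[#6] describes a trivalent nitrogen with one H, bonded to two carbons — a secondary amine.
The closest candidate here is a primary amide (-C(=O)NH2), but the -C(=O)NH2 nitrogen has H2, not H1. No other fragment satisfies the full query, so there is no match.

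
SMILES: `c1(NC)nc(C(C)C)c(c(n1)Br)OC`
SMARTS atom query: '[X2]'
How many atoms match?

3

Check the 14 heavy atoms by environment: 2× n (aromatic, X2) → match; 4× c (aromatic, X3) → no; 1× N (X3) → no; 5× C (X4) → no; 1× O (X2) → match; 1× Br (X1) → no.
Summing the matching environments: 2 + 1 = 3 matching atoms.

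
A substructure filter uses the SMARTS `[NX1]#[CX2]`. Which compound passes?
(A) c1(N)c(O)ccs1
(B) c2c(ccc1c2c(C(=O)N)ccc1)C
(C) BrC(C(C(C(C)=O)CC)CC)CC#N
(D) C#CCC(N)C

[NX1]#[CX2] describes a nitrogen triple-bonded to a two-connected carbon (a nitrile).
(A) has a primary amino group (-NH2) but the nitrogen is NX3 (three connections), not NX1 triple-bonded.
(B) has a primary amide (-C(=O)NH2) but the nitrogen is NX3, not NX1.
(C) contains a nitrile (-C#N), which satisfies every atom and bond constraint.
(D) has a primary amino group (-NH2) but the nitrogen is NX3 (three connections), not NX1 triple-bonded.
So the answer is (C).

C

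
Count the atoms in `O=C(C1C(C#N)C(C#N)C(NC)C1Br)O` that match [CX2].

The query [CX2] means: C with X2: aliphatic carbon with exactly 2 total connections.
Check the 15 heavy atoms by environment: 6× C (X4) → no; 1× N (X3) → no; 2× C (X2) → match; 2× N (X1) → no; 1× C (X3) → no; 1× O (X1) → no; 1× O (X2) → no; 1× Br (X1) → no.
That gives 2 matching atoms.

2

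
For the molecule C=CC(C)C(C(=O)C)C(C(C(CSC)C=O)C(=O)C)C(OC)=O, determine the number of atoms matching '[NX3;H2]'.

The query [NX3;H2] means: aliphatic N with 3 total connections, two of them H — an -NH2 nitrogen (amine or amide).
Check the 23 heavy atoms by environment: 5× C (H3, X4) → no; 5× C (H1, X4) → no; 1× C (H2, X4) → no; 2× C (H1, X3) → no; 1× C (H2, X3) → no; 1× S (H0, X2) → no; 4× O (H0, X1) → no; 3× C (H0, X3) → no; 1× O (H0, X2) → no.
No environment satisfies the query, so 0 matching atoms.

0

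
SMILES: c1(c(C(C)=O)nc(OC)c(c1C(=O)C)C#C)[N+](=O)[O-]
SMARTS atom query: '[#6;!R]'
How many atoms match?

7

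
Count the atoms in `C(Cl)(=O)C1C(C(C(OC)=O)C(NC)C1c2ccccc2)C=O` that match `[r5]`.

5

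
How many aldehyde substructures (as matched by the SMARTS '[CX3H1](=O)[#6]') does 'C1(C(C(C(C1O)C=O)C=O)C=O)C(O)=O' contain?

3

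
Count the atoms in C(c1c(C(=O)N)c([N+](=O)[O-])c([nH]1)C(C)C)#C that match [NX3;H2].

1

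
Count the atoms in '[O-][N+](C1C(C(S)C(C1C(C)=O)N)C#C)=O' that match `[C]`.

9

The query [C] means: uppercase C matches aliphatic (non-aromatic) carbon only.
Check the 15 heavy atoms by environment: 9× C → match; 1× N (charge +1) → no; 1× O (charge -1) → no; 2× O → no; 1× S → no; 1× N → no.
That gives 9 matching atoms.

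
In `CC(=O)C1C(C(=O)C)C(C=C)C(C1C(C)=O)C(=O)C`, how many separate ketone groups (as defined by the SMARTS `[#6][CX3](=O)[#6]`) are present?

[#6][CX3](=O)[#6] is the SMARTS for a ketone: a carbonyl carbon (no H) flanked by two carbons.
The molecule carries 4 separate instances of an acetyl/ketone group (-C(=O)CH3) meeting every constraint; each maps to a distinct set of atoms, giving 4 matches.

4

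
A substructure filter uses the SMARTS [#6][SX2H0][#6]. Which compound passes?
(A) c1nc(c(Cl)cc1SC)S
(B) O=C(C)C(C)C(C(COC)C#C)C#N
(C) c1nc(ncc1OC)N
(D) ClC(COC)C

A

[#6][SX2H0][#6] describes an aliphatic sulfur bridging two carbons with no H on the sulfur (a thioether).
(A) contains a methylthio ether (-SCH3), which satisfies every atom and bond constraint.
(B) has a methoxy ether (-OCH3) but the bridging atom is O, not S.
(C) has a methoxy ether (-OCH3) but the bridging atom is O, not S.
(D) has a methoxy ether (-OCH3) but the bridging atom is O, not S.
So the answer is (A).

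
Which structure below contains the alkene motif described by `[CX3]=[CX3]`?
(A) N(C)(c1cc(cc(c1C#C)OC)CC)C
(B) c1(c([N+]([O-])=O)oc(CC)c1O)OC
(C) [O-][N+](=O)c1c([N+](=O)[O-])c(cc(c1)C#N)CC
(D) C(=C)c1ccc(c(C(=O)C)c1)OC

D

[CX3]=[CX3] describes a non-aromatic C=C double bond between two sp2 carbons (an alkene).
(A) has an ethynyl group (-C#CH) but the C-C bond is a triple bond, not a double bond.
(B) has an ethyl group (-CH2CH3) but its C-C bond is a single bond between CX4 carbons, not CX3=CX3.
(C) has an ethyl group (-CH2CH3) but its C-C bond is a single bond between CX4 carbons, not CX3=CX3.
(D) contains a vinyl group (-CH=CH2), which satisfies every atom and bond constraint.
So the answer is (D).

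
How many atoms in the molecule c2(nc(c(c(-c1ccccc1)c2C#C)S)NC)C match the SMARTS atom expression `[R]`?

12

The query [R] means: R matches any atom that is part of a ring.
Check the 18 heavy atoms by environment: 1× n (aromatic, in 6-ring) → match; 11× c (aromatic, in 6-ring) → match; 4× C (acyclic) → no; 1× N (acyclic) → no; 1× S (acyclic) → no.
Summing the matching environments: 1 + 11 = 12 matching atoms.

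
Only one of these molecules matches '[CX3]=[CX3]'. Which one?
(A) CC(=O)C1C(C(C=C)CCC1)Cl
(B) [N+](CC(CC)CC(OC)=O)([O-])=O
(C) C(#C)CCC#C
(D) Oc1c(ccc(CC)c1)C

A

[CX3]=[CX3] describes a non-aromatic C=C double bond between two sp2 carbons (an alkene).
(A) contains a vinyl group (-CH=CH2), which satisfies every atom and bond constraint.
(B) has an ethyl group (-CH2CH3) but its C-C bond is a single bond between CX4 carbons, not CX3=CX3.
(C) has an ethynyl group (-C#CH) but the C-C bond is a triple bond, not a double bond.
(D) has an ethyl group (-CH2CH3) but its C-C bond is a single bond between CX4 carbons, not CX3=CX3.
So the answer is (A).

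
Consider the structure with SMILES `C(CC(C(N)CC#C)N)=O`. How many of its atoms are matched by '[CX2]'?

The query [CX2] means: C with X2: aliphatic carbon with exactly 2 total connections.
Check the 10 heavy atoms by environment: 4× C (X4) → no; 2× C (X2) → match; 1× C (X3) → no; 1× O (X1) → no; 2× N (X3) → no.
That gives 2 matching atoms.

2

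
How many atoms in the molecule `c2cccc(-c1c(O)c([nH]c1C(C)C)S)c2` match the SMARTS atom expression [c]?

10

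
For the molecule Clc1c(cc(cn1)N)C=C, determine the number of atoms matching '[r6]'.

6

The query [r6] means: r6 matches atoms in a six-membered ring.
Check the 10 heavy atoms by environment: 1× n (aromatic, in 6-ring) → match; 5× c (aromatic, in 6-ring) → match; 1× Cl (acyclic) → no; 2× C (acyclic) → no; 1× N (acyclic) → no.
Summing the matching environments: 1 + 5 = 6 matching atoms.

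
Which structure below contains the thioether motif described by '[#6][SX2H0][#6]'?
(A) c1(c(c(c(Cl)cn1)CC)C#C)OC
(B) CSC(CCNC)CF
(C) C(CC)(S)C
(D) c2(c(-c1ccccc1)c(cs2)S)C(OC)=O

B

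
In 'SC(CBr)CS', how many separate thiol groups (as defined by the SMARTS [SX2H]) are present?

2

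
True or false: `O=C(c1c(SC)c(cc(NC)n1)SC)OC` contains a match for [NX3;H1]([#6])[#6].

The pattern [NX3;H1]([#6])[#6] describes a trivalent nitrogen with one H, bonded to two carbons — a secondary amine.
The molecule carries an N-methylamino group (-NHCH3), whose atoms satisfy every constraint of the query, so the pattern matches.

True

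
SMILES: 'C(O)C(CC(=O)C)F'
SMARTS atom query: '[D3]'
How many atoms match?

The query [D3] means: atom with exactly three heavy-atom neighbours.
Check the 8 heavy atoms by environment: 2× C (D2) → no; 2× C (D3) → match; 1× F (D1) → no; 2× O (D1) → no; 1× C (D1) → no.
That gives 2 matching atoms.

2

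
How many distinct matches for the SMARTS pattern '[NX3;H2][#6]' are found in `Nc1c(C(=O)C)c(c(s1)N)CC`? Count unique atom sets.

2

[NX3;H2][#6] is the SMARTS for a primary amine: a trivalent nitrogen with two H attached to carbon.
The molecule carries 2 separate instances of a primary amino group (-NH2) meeting every constraint; each maps to a distinct set of atoms, giving 2 matches.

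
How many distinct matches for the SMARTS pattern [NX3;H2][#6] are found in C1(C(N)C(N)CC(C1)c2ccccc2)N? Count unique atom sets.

3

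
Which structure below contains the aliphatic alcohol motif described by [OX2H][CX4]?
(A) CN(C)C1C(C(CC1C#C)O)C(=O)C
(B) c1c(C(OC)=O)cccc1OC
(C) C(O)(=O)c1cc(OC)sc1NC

[OX2H][CX4] describes a hydroxyl oxygen bound to an sp3 (X4) carbon (an aliphatic alcohol).
(A) contains a hydroxyl group (-OH), which satisfies every atom and bond constraint.
(B) has a methoxy ether (-OCH3) but the oxygen has H0 (ether), not H1.
(C) has a carboxylic acid group (-C(=O)OH) but the -OH is on a CX3 carbonyl carbon, not a CX4 carbon.
So the answer is (A).

A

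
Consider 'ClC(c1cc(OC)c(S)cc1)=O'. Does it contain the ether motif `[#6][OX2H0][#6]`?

The pattern [#6][OX2H0][#6] describes an aliphatic oxygen bridging two carbons with no H on the oxygen — an ether.
The molecule carries a methoxy ether (-OCH3), whose atoms satisfy every constraint of the query, so the pattern matches.

Yes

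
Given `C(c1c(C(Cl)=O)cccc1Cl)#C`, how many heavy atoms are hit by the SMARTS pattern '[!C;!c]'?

Check the 12 heavy atoms by environment: 6× c (aromatic) → no; 2× Cl → match; 3× C → no; 1× O → match.
Summing the matching environments: 2 + 1 = 3 matching atoms.

3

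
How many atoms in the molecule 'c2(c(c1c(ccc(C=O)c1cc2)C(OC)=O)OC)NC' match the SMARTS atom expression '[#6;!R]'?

5

Check the 20 heavy atoms by environment: 10× c (aromatic, in 6-ring) → no; 1× N (acyclic) → no; 5× C (acyclic) → match; 4× O (acyclic) → no.
That gives 5 matching atoms.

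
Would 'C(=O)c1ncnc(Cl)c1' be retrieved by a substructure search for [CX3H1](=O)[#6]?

Yes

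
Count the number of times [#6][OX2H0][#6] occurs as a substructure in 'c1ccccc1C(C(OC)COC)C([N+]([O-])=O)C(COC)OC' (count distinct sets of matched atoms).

4

[#6][OX2H0][#6] is the SMARTS for an ether: an aliphatic oxygen bridging two carbons with no H on the oxygen.
The molecule carries 4 separate instances of a methoxy ether (-OCH3) meeting every constraint; each maps to a distinct set of atoms, giving 4 matches.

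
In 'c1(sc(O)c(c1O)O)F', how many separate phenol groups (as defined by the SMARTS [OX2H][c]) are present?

[OX2H][c] is the SMARTS for a phenol: a hydroxyl oxygen attached to an aromatic carbon.
The molecule carries 3 separate instances of a hydroxyl group (-OH) meeting every constraint; each maps to a distinct set of atoms, giving 3 matches.

3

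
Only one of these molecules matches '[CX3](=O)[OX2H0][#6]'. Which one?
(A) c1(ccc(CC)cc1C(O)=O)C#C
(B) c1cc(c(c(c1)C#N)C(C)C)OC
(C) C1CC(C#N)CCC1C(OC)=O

C

[CX3](=O)[OX2H0][#6] describes a carbonyl carbon bonded to an oxygen that is itself bonded to carbon (no H on that O) (an ester).
(A) has a carboxylic acid group (-C(=O)OH) but the singly-bonded O carries H (OX2H1, not H0).
(B) has a methoxy ether (-OCH3) but the ether oxygen is not adjacent to a C=O carbon.
(C) contains a methyl-ester group (-C(=O)OCH3), which satisfies every atom and bond constraint.
So the answer is (C).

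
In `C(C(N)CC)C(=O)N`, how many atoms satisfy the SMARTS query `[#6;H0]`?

1

The query [#6;H0] means: any carbon with no attached hydrogen.
Check the 8 heavy atoms by environment: 2× C (H2) → no; 1× C (H1) → no; 1× C (H0) → match; 1× O (H0) → no; 2× N (H2) → no; 1× C (H3) → no.
That gives 1 matching atom.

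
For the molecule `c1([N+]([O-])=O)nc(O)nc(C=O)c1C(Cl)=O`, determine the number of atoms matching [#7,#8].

8

The query [#7,#8] means: nitrogen or oxygen (comma = OR).
Check the 15 heavy atoms by environment: 2× n (aromatic) → match; 4× c (aromatic) → no; 2× C → no; 4× O → match; 1× Cl → no; 1× N (charge +1) → match; 1× O (charge -1) → match.
Summing the matching environments: 2 + 4 + 1 + 1 = 8 matching atoms.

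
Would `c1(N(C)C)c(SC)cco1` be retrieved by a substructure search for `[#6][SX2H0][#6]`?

Yes

The pattern [#6][SX2H0][#6] describes an aliphatic sulfur bridging two carbons with no H on the sulfur — a thioether.
The molecule carries a methylthio ether (-SCH3), whose atoms satisfy every constraint of the query, so the pattern matches.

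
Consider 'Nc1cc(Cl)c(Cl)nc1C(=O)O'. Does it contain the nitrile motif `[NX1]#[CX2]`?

The pattern [NX1]#[CX2] describes a nitrogen triple-bonded to a two-connected carbon — a nitrile.
The closest candidate here is a primary amino group (-NH2), but the nitrogen is NX3 (three connections), not NX1 triple-bonded. No other fragment satisfies the full query, so there is no match.

No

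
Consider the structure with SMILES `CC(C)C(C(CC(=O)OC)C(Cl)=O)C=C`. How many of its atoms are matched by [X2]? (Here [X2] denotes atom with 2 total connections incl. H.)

Check the 15 heavy atoms by environment: 7× C (X4) → no; 4× C (X3) → no; 2× O (X1) → no; 1× Cl (X1) → no; 1× O (X2) → match.
That gives 1 matching atom.

1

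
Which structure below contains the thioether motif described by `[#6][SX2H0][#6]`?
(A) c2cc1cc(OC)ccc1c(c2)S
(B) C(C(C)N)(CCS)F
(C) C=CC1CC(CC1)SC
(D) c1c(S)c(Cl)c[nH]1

[#6][SX2H0][#6] describes an aliphatic sulfur bridging two carbons with no H on the sulfur (a thioether).
(A) has a methoxy ether (-OCH3) but the bridging atom is O, not S.
(B) has a thiol (-SH) but the sulfur has H1, not H0 bridging two carbons.
(C) contains a methylthio ether (-SCH3), which satisfies every atom and bond constraint.
(D) has a thiol (-SH) but the sulfur has H1, not H0 bridging two carbons.
So the answer is (C).

C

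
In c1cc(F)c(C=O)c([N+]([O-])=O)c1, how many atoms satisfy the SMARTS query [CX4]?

0

Check the 12 heavy atoms by environment: 6× c (aromatic, X3) → no; 1× N (charge +1, X3) → no; 1× O (charge -1, X1) → no; 2× O (X1) → no; 1× F (X1) → no; 1× C (X3) → no.
No environment satisfies the query, so 0 matching atoms.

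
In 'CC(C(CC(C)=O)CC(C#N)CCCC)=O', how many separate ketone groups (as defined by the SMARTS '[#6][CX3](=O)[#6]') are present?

2

[#6][CX3](=O)[#6] is the SMARTS for a ketone: a carbonyl carbon (no H) flanked by two carbons.
The molecule carries 2 separate instances of an acetyl/ketone group (-C(=O)CH3) meeting every constraint; each maps to a distinct set of atoms, giving 2 matches.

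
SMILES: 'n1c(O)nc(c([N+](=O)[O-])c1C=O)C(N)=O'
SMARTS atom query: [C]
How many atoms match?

2

Check the 15 heavy atoms by environment: 2× n (aromatic) → no; 4× c (aromatic) → no; 4× O → no; 1× N (charge +1) → no; 1× O (charge -1) → no; 2× C → match; 1× N → no.
That gives 2 matching atoms.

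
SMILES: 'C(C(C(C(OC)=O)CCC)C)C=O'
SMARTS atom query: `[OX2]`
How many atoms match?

1

Check the 13 heavy atoms by environment: 8× C (X4) → no; 2× C (X3) → no; 2× O (X1) → no; 1× O (X2) → match.
That gives 1 matching atom.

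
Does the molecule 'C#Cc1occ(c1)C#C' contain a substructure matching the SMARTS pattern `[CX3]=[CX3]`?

The pattern [CX3]=[CX3] describes a non-aromatic C=C double bond between two sp2 carbons — an alkene.
The closest candidate here is an ethynyl group (-C#CH), but the C-C bond is a triple bond, not a double bond. No other fragment satisfies the full query, so there is no match.

No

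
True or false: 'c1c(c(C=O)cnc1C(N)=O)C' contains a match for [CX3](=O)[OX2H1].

False

The pattern [CX3](=O)[OX2H1] describes an sp2 carbon double-bonded to O and single-bonded to an -OH oxygen — a carboxylic acid.
The closest candidate here is a primary amide (-C(=O)NH2), but the carbonyl is bonded to N, not to an -OH oxygen. No other fragment satisfies the full query, so there is no match.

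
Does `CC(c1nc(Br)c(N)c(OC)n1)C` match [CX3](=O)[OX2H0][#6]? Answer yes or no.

No

The pattern [CX3](=O)[OX2H0][#6] describes a carbonyl carbon bonded to an oxygen that is itself bonded to carbon (no H on that O) — an ester.
The closest candidate here is a methoxy ether (-OCH3), but the ether oxygen is not adjacent to a C=O carbon. No other fragment satisfies the full query, so there is no match.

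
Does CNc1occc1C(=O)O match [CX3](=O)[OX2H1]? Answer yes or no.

Yes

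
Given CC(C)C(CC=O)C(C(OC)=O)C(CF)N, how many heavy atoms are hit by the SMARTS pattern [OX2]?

1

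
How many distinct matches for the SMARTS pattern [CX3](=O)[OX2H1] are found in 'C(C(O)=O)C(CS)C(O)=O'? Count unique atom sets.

2

[CX3](=O)[OX2H1] is the SMARTS for a carboxylic acid: an sp2 carbon double-bonded to O and single-bonded to an -OH oxygen.
The molecule carries 2 separate instances of a carboxylic acid group (-C(=O)OH) meeting every constraint; each maps to a distinct set of atoms, giving 2 matches.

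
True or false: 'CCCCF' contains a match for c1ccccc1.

The pattern c1ccccc1 describes six aromatic carbons in a ring — a benzene ring.
The closest candidate here is a methyl group (-CH3), but no six-membered all-carbon aromatic ring is present. No other fragment satisfies the full query, so there is no match.

False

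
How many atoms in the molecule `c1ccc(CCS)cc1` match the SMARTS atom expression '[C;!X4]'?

0

Check the 9 heavy atoms by environment: 2× C (X4) → no; 6× c (aromatic, X3) → no; 1× S (X2) → no.
No environment satisfies the query, so 0 matching atoms.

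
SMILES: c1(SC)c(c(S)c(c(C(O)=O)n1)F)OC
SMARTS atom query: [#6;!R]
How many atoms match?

3

Check the 15 heavy atoms by environment: 1× n (aromatic, in 6-ring) → no; 5× c (aromatic, in 6-ring) → no; 1× F (acyclic) → no; 3× C (acyclic) → match; 3× O (acyclic) → no; 2× S (acyclic) → no.
That gives 3 matching atoms.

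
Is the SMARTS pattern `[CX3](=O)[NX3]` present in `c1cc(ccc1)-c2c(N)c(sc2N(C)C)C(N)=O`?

The pattern [CX3](=O)[NX3] describes a carbonyl carbon bonded to a trivalent nitrogen — an amide.
The molecule carries a primary amide (-C(=O)NH2), whose atoms satisfy every constraint of the query, so the pattern matches.

Yes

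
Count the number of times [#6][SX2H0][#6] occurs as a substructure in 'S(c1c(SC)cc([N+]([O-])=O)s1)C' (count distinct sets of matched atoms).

2

[#6][SX2H0][#6] is the SMARTS for a thioether: an aliphatic sulfur bridging two carbons with no H on the sulfur.
The molecule carries 2 separate instances of a methylthio ether (-SCH3) meeting every constraint; each maps to a distinct set of atoms, giving 2 matches.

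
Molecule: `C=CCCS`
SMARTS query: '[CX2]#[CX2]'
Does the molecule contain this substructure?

The pattern [CX2]#[CX2] describes a carbon-carbon triple bond — an alkyne.
The closest candidate here is a vinyl group (-CH=CH2), but the C=C is a double bond; both carbons are CX3, not CX2. No other fragment satisfies the full query, so there is no match.

No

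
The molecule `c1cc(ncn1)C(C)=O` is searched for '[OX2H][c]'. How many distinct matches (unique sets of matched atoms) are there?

[OX2H][c] is the SMARTS for a phenol: a hydroxyl oxygen attached to an aromatic carbon.
No fragment in the molecule satisfies every constraint, giving 0 matches.

0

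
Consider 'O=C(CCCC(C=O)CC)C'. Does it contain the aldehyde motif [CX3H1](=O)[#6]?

The pattern [CX3H1](=O)[#6] describes an sp2 carbon with one H, double-bonded to O and single-bonded to carbon — an aldehyde.
The molecule carries an aldehyde (-CHO), whose atoms satisfy every constraint of the query, so the pattern matches.

Yes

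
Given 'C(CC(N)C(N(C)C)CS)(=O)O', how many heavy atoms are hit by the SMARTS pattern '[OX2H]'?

1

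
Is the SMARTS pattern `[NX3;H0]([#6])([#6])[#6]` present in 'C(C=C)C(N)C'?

No

The pattern [NX3;H0]([#6])([#6])[#6] describes a trivalent nitrogen with no H, bonded to three carbons — a tertiary amine.
The closest candidate here is a primary amino group (-NH2), but the nitrogen has H2, not H0 with three carbons. No other fragment satisfies the full query, so there is no match.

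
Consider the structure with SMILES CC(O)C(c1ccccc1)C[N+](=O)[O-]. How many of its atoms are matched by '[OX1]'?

2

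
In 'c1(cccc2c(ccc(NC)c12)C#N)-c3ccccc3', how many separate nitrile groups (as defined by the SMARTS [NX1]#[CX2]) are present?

1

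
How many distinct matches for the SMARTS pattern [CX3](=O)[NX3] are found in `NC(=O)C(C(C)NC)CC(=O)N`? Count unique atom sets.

[CX3](=O)[NX3] is the SMARTS for an amide: a carbonyl carbon bonded to a trivalent nitrogen.
The molecule carries 2 separate instances of a primary amide (-C(=O)NH2) meeting every constraint; each maps to a distinct set of atoms, giving 2 matches.

2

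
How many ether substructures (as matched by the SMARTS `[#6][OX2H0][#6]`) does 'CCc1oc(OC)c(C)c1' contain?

[#6][OX2H0][#6] is the SMARTS for an ether: an aliphatic oxygen bridging two carbons with no H on the oxygen.
Exactly one fragment in the molecule meets all constraints, giving 1 match.

1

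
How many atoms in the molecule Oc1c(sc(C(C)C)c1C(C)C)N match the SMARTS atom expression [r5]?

5

The query [r5] means: r5 matches atoms in a five-membered ring.
Check the 13 heavy atoms by environment: 1× s (aromatic, in 5-ring) → match; 4× c (aromatic, in 5-ring) → match; 6× C (acyclic) → no; 1× N (acyclic) → no; 1× O (acyclic) → no.
Summing the matching environments: 1 + 4 = 5 matching atoms.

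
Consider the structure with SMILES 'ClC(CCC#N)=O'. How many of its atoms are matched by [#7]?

1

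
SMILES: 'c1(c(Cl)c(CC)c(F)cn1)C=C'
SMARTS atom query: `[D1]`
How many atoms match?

4

The query [D1] means: atom with exactly one heavy-atom neighbour (degree 1).
Check the 12 heavy atoms by environment: 1× n (aromatic, D2) → no; 4× c (aromatic, D3) → no; 1× c (aromatic, D2) → no; 2× C (D2) → no; 2× C (D1) → match; 1× Cl (D1) → match; 1× F (D1) → match.
Summing the matching environments: 2 + 1 + 1 = 4 matching atoms.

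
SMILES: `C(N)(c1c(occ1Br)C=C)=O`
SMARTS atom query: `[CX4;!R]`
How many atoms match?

0

The query [CX4;!R] means: aliphatic carbon with four total connections, not in a ring.
Check the 11 heavy atoms by environment: 1× o (aromatic, X2, in 5-ring) → no; 4× c (aromatic, X3, in 5-ring) → no; 1× Br (X1, acyclic) → no; 3× C (X3, acyclic) → no; 1× O (X1, acyclic) → no; 1× N (X3, acyclic) → no.
No environment satisfies the query, so 0 matching atoms.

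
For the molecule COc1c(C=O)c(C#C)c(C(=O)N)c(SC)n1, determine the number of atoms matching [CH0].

2

Check the 17 heavy atoms by environment: 1× n (aromatic, H0) → no; 5× c (aromatic, H0) → no; 3× O (H0) → no; 2× C (H3) → no; 2× C (H1) → no; 2× C (H0) → match; 1× N (H2) → no; 1× S (H0) → no.
That gives 2 matching atoms.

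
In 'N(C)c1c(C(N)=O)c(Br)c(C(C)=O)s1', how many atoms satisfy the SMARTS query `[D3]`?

6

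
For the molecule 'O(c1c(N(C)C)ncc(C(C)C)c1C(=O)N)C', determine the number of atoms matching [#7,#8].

The query [#7,#8] means: nitrogen or oxygen (comma = OR).
Check the 17 heavy atoms by environment: 1× n (aromatic) → match; 5× c (aromatic) → no; 2× O → match; 7× C → no; 2× N → match.
Summing the matching environments: 1 + 2 + 2 = 5 matching atoms.

5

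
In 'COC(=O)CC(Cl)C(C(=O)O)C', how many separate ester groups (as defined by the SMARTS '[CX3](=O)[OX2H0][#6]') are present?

1

[CX3](=O)[OX2H0][#6] is the SMARTS for an ester: a carbonyl carbon bonded to an oxygen that is itself bonded to carbon (no H on that O).
Exactly one fragment in the molecule meets all constraints, giving 1 match.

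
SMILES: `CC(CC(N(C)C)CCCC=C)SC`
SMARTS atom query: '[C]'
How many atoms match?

The query [C] means: uppercase C matches aliphatic (non-aromatic) carbon only.
Check the 14 heavy atoms by environment: 12× C → match; 1× N → no; 1× S → no.
That gives 12 matching atoms.

12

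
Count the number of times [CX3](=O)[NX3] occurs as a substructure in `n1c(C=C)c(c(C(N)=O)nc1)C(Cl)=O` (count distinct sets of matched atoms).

1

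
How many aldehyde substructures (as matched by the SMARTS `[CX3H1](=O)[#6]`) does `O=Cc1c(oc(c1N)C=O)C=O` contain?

[CX3H1](=O)[#6] is the SMARTS for an aldehyde: an sp2 carbon with one H, double-bonded to O and single-bonded to carbon.
The molecule carries 3 separate instances of an aldehyde (-CHO) meeting every constraint; each maps to a distinct set of atoms, giving 3 matches.

3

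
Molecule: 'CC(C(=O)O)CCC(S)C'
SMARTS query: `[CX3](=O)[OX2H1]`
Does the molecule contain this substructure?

Yes

The pattern [CX3](=O)[OX2H1] describes an sp2 carbon double-bonded to O and single-bonded to an -OH oxygen — a carboxylic acid.
The molecule carries a carboxylic acid group (-C(=O)OH), whose atoms satisfy every constraint of the query, so the pattern matches.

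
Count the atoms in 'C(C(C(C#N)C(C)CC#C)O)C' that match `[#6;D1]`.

3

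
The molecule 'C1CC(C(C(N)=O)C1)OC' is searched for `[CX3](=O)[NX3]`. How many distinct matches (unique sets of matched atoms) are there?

[CX3](=O)[NX3] is the SMARTS for an amide: a carbonyl carbon bonded to a trivalent nitrogen.
Exactly one fragment in the molecule meets all constraints, giving 1 match.

1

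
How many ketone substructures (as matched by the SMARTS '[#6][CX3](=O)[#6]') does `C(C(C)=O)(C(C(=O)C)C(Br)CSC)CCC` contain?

2

[#6][CX3](=O)[#6] is the SMARTS for a ketone: a carbonyl carbon (no H) flanked by two carbons.
The molecule carries 2 separate instances of an acetyl/ketone group (-C(=O)CH3) meeting every constraint; each maps to a distinct set of atoms, giving 2 matches.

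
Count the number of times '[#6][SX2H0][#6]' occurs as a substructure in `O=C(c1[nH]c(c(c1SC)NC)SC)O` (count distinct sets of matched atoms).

[#6][SX2H0][#6] is the SMARTS for a thioether: an aliphatic sulfur bridging two carbons with no H on the sulfur.
The molecule carries 2 separate instances of a methylthio ether (-SCH3) meeting every constraint; each maps to a distinct set of atoms, giving 2 matches.

2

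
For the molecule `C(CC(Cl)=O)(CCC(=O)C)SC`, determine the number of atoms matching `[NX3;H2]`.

The query [NX3;H2] means: aliphatic N with 3 total connections, two of them H — an -NH2 nitrogen (amine or amide).
Check the 12 heavy atoms by environment: 3× C (H2, X4) → no; 1× C (H1, X4) → no; 1× S (H0, X2) → no; 2× C (H3, X4) → no; 2× C (H0, X3) → no; 2× O (H0, X1) → no; 1× Cl (H0, X1) → no.
No environment satisfies the query, so 0 matching atoms.

0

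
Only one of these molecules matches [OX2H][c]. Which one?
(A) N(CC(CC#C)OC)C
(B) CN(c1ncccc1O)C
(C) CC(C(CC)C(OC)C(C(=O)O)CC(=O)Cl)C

[OX2H][c] describes a hydroxyl oxygen attached to an aromatic carbon (a phenol).
(A) has a methoxy ether (-OCH3) but the oxygen has H0, not H1.
(B) contains a hydroxyl group (-OH), which satisfies every atom and bond constraint.
(C) has a methoxy ether (-OCH3) but the oxygen has H0, not H1.
So the answer is (B).

B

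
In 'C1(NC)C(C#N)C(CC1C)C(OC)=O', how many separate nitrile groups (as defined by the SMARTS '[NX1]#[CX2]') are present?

[NX1]#[CX2] is the SMARTS for a nitrile: a nitrogen triple-bonded to a two-connected carbon.
Exactly one fragment in the molecule meets all constraints, giving 1 match.

1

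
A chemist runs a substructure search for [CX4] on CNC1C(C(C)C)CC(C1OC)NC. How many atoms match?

11

The query [CX4] means: C with X4: aliphatic carbon with exactly 4 total connections (bonds + H).
Check the 14 heavy atoms by environment: 11× C (X4) → match; 2× N (X3) → no; 1× O (X2) → no.
That gives 11 matching atoms.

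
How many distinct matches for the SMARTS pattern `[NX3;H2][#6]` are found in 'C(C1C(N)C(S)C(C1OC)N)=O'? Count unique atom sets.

[NX3;H2][#6] is the SMARTS for a primary amine: a trivalent nitrogen with two H attached to carbon.
The molecule carries 2 separate instances of a primary amino group (-NH2) meeting every constraint; each maps to a distinct set of atoms, giving 2 matches.

2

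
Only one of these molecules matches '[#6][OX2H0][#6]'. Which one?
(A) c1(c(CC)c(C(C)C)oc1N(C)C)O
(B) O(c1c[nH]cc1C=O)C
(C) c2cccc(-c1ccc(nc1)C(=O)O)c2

B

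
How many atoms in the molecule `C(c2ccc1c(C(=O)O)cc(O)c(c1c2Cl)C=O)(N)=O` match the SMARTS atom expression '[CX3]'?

3

The query [CX3] means: C with X3: aliphatic carbon with exactly 3 total connections.
Check the 20 heavy atoms by environment: 10× c (aromatic, X3) → no; 3× C (X3) → match; 3× O (X1) → no; 1× N (X3) → no; 1× Cl (X1) → no; 2× O (X2) → no.
That gives 3 matching atoms.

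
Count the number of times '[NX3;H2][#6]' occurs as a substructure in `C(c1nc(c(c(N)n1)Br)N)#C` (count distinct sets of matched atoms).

[NX3;H2][#6] is the SMARTS for a primary amine: a trivalent nitrogen with two H attached to carbon.
The molecule carries 2 separate instances of a primary amino group (-NH2) meeting every constraint; each maps to a distinct set of atoms, giving 2 matches.

2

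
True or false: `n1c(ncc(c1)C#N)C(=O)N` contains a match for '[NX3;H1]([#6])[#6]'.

False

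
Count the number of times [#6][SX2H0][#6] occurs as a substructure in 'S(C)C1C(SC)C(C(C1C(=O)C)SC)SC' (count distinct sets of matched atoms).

4

[#6][SX2H0][#6] is the SMARTS for a thioether: an aliphatic sulfur bridging two carbons with no H on the sulfur.
The molecule carries 4 separate instances of a methylthio ether (-SCH3) meeting every constraint; each maps to a distinct set of atoms, giving 4 matches.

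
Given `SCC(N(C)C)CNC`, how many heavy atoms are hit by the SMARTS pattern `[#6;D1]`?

Check the 9 heavy atoms by environment: 2× C (D2) → no; 1× C (D3) → no; 1× N (D3) → no; 3× C (D1) → match; 1× N (D2) → no; 1× S (D1) → no.
That gives 3 matching atoms.

3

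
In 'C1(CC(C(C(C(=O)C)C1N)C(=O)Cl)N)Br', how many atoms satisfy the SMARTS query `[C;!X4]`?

2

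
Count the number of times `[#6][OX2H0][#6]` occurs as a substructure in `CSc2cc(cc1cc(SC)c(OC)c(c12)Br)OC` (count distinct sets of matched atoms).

2

[#6][OX2H0][#6] is the SMARTS for an ether: an aliphatic oxygen bridging two carbons with no H on the oxygen.
The molecule carries 2 separate instances of a methoxy ether (-OCH3) meeting every constraint; each maps to a distinct set of atoms, giving 2 matches.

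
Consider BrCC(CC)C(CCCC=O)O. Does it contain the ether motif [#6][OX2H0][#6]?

The pattern [#6][OX2H0][#6] describes an aliphatic oxygen bridging two carbons with no H on the oxygen — an ether.
The closest candidate here is a hydroxyl group (-OH), but the oxygen has H1, not H0 bridging two carbons. No other fragment satisfies the full query, so there is no match.

No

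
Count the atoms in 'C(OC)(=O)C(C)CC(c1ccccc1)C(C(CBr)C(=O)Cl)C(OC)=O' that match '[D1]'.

8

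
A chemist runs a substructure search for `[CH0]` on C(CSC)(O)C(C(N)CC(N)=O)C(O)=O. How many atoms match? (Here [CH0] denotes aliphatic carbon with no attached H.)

The query [CH0] means: aliphatic carbon with no attached hydrogen.
Check the 15 heavy atoms by environment: 2× C (H2) → no; 3× C (H1) → no; 2× C (H0) → match; 2× O (H0) → no; 2× O (H1) → no; 2× N (H2) → no; 1× S (H0) → no; 1× C (H3) → no.
That gives 2 matching atoms.

2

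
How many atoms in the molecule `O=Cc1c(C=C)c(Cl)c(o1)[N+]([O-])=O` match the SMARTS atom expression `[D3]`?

5

Check the 13 heavy atoms by environment: 1× o (aromatic, D2) → no; 4× c (aromatic, D3) → match; 2× C (D2) → no; 2× O (D1) → no; 1× Cl (D1) → no; 1× N (charge +1, D3) → match; 1× O (charge -1, D1) → no; 1× C (D1) → no.
Summing the matching environments: 4 + 1 = 5 matching atoms.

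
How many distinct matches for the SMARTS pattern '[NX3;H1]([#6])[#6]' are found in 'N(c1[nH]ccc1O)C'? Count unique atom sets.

1

[NX3;H1]([#6])[#6] is the SMARTS for a secondary amine: a trivalent nitrogen with one H, bonded to two carbons.
Exactly one fragment in the molecule meets all constraints, giving 1 match.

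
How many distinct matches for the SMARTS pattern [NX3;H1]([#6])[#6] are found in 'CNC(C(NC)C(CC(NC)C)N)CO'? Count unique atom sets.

[NX3;H1]([#6])[#6] is the SMARTS for a secondary amine: a trivalent nitrogen with one H, bonded to two carbons.
The molecule carries 3 separate instances of an N-methylamino group (-NHCH3) meeting every constraint; each maps to a distinct set of atoms, giving 3 matches.

3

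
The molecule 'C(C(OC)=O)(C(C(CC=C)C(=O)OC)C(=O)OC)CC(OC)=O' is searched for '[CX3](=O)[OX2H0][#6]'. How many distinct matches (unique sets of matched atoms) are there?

[CX3](=O)[OX2H0][#6] is the SMARTS for an ester: a carbonyl carbon bonded to an oxygen that is itself bonded to carbon (no H on that O).
The molecule carries 4 separate instances of a methyl-ester group (-C(=O)OCH3) meeting every constraint; each maps to a distinct set of atoms, giving 4 matches.

4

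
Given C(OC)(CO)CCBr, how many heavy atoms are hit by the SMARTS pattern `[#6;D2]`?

3

The query [#6;D2] means: any carbon bonded to exactly two heavy atoms.
Check the 8 heavy atoms by environment: 3× C (D2) → match; 1× C (D3) → no; 1× O (D2) → no; 1× C (D1) → no; 1× Br (D1) → no; 1× O (D1) → no.
That gives 3 matching atoms.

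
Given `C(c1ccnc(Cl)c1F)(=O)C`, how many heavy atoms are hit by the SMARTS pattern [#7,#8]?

2

Check the 11 heavy atoms by environment: 1× n (aromatic) → match; 5× c (aromatic) → no; 1× F → no; 1× Cl → no; 2× C → no; 1× O → match.
Summing the matching environments: 1 + 1 = 2 matching atoms.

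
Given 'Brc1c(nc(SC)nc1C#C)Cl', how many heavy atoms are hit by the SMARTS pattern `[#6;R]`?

4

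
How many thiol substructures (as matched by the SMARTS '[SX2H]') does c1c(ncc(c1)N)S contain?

[SX2H] is the SMARTS for a thiol: an aliphatic sulfur with two connections, one being H.
Exactly one fragment in the molecule meets all constraints, giving 1 match.

1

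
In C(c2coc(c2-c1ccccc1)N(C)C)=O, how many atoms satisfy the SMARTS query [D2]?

The query [D2] means: atom with exactly two heavy-atom neighbours.
Check the 16 heavy atoms by environment: 1× o (aromatic, D2) → match; 6× c (aromatic, D2) → match; 4× c (aromatic, D3) → no; 1× N (D3) → no; 2× C (D1) → no; 1× C (D2) → match; 1× O (D1) → no.
Summing the matching environments: 1 + 6 + 1 = 8 matching atoms.

8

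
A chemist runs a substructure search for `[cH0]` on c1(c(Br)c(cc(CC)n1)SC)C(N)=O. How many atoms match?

Check the 14 heavy atoms by environment: 1× n (aromatic, H0) → no; 4× c (aromatic, H0) → match; 1× c (aromatic, H1) → no; 1× C (H0) → no; 1× O (H0) → no; 1× N (H2) → no; 1× Br (H0) → no; 1× C (H2) → no; 2× C (H3) → no; 1× S (H0) → no.
That gives 4 matching atoms.

4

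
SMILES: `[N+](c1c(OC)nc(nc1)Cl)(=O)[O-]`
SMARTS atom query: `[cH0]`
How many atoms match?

The query [cH0] means: aromatic carbon with no attached hydrogen (substituted or ring-fusion).
Check the 12 heavy atoms by environment: 2× n (aromatic, H0) → no; 3× c (aromatic, H0) → match; 1× c (aromatic, H1) → no; 1× N (charge +1, H0) → no; 1× O (charge -1, H0) → no; 2× O (H0) → no; 1× Cl (H0) → no; 1× C (H3) → no.
That gives 3 matching atoms.

3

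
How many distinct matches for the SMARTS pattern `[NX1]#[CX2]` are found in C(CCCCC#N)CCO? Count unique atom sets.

1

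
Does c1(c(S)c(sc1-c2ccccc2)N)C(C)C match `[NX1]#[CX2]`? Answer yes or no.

No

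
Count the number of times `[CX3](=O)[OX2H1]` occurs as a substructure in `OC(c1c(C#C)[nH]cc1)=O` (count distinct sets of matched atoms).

1

[CX3](=O)[OX2H1] is the SMARTS for a carboxylic acid: an sp2 carbon double-bonded to O and single-bonded to an -OH oxygen.
Exactly one fragment in the molecule meets all constraints, giving 1 match.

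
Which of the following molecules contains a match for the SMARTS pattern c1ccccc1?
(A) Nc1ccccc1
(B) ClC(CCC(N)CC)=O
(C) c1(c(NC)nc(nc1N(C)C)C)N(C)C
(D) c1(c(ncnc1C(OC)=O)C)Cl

c1ccccc1 describes six aromatic carbons in a ring (a benzene ring).
(A) contains the required atom environment, so the pattern matches.
(B) has a methyl group (-CH3) but no six-membered all-carbon aromatic ring is present.
(C) has a methyl group (-CH3) but no six-membered all-carbon aromatic ring is present.
(D) has a methyl group (-CH3) but no six-membered all-carbon aromatic ring is present.
So the answer is (A).

A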